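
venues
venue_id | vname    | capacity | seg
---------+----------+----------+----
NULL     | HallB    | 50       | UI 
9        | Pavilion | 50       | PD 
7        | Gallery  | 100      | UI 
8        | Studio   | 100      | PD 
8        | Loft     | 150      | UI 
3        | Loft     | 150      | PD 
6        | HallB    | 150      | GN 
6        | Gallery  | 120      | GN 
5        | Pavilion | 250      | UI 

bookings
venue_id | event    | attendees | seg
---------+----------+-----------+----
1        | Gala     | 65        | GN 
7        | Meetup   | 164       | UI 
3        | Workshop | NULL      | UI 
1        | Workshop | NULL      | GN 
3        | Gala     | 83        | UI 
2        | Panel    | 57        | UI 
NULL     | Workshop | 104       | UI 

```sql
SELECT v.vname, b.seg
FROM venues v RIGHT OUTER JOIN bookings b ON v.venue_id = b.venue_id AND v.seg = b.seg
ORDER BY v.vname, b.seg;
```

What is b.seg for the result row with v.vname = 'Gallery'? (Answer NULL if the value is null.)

RIGHT JOIN keeps every row from `bookings`; unmatched rows get NULL for `venues`'s columns.
Matching on v.venue_id = b.venue_id AND v.seg = b.seg. A NULL in a compared column never satisfies the condition.
- v (venue_id=NULL, seg=UI) has no partner in b.
- v (venue_id=9, seg=PD) has no partner in b.
- v (venue_id=7, seg=UI) pairs with 1 row(s) of b.
- v (venue_id=8, seg=PD) has no partner in b.
- v (venue_id=8, seg=UI) has no partner in b.
- v (venue_id=3, seg=PD) has no partner in b.
- v (venue_id=6, seg=GN) has no partner in b.
- v (venue_id=6, seg=GN) has no partner in b.
- v (venue_id=5, seg=UI) has no partner in b.
- 6 row(s) from b found no v partner → padded with NULL.

UI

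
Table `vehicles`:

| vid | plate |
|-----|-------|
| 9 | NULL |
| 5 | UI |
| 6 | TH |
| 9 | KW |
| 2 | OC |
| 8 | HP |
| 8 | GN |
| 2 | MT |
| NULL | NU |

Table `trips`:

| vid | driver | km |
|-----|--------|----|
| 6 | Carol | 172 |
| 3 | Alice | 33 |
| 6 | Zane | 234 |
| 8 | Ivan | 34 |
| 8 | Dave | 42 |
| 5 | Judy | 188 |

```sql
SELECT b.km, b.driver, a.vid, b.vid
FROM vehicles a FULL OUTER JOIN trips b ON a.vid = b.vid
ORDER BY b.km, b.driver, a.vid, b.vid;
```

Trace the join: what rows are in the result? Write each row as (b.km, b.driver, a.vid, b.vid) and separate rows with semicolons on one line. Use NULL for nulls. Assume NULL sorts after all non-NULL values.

FULL OUTER JOIN keeps every row from both sides; unmatched rows get NULL for the other side's columns.
Matching on a.vid = b.vid. A NULL in a compared column never satisfies the condition.
Matched pairs: 7; unmatched a rows kept: 5; unmatched b rows kept: 1.

(33, Alice, NULL, 3); (34, Ivan, 8, 8); (34, Ivan, 8, 8); (42, Dave, 8, 8); (42, Dave, 8, 8); (172, Carol, 6, 6); (188, Judy, 5, 5); (234, Zane, 6, 6); (NULL, NULL, 2, NULL); (NULL, NULL, 2, NULL); (NULL, NULL, 9, NULL); (NULL, NULL, 9, NULL); (NULL, NULL, NULL, NULL)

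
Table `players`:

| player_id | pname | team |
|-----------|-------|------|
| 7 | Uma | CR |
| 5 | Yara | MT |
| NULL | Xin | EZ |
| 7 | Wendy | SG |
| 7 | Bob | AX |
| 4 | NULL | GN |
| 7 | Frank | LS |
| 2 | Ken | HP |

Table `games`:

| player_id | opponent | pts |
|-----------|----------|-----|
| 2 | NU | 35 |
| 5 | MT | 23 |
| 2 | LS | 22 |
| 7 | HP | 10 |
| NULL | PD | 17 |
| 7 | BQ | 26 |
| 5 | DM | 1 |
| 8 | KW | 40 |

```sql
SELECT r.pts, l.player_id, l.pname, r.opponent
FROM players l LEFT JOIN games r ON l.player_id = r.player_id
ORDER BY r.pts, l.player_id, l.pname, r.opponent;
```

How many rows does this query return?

14

LEFT JOIN keeps every row from `players`; unmatched rows get NULL for `games`'s columns.
Matching on l.player_id = r.player_id. A NULL in a compared column never satisfies the condition.
Matched pairs: 12; unmatched l rows kept: 2.
Total: 12 matched + 2 padded = 14 rows.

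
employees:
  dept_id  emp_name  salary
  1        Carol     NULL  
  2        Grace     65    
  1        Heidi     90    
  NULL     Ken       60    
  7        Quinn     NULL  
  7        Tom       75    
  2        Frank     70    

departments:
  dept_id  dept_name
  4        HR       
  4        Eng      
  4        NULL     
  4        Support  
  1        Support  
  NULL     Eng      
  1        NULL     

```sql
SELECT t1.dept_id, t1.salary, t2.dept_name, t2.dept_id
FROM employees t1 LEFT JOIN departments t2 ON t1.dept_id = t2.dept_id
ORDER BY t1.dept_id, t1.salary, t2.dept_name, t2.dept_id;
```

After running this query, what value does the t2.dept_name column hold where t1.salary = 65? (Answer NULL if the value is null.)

NULL

LEFT JOIN keeps every row from `employees`; unmatched rows get NULL for `departments`'s columns.
Matching on t1.dept_id = t2.dept_id. A NULL in a compared column never satisfies the condition.
Matched pairs: 4; unmatched t1 rows kept: 5.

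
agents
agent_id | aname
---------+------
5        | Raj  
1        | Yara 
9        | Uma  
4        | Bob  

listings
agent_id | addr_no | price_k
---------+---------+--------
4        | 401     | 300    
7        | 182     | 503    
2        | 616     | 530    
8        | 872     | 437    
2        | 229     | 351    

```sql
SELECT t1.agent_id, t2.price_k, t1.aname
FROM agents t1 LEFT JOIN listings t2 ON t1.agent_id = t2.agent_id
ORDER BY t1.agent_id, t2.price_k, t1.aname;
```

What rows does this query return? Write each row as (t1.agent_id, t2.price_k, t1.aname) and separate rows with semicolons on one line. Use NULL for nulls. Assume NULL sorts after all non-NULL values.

LEFT JOIN keeps every row from `agents`; unmatched rows get NULL for `listings`'s columns.
Matching on t1.agent_id = t2.agent_id.
Matched pairs: 1; unmatched t1 rows kept: 3.

(1, NULL, Yara); (4, 300, Bob); (5, NULL, Raj); (9, NULL, Uma)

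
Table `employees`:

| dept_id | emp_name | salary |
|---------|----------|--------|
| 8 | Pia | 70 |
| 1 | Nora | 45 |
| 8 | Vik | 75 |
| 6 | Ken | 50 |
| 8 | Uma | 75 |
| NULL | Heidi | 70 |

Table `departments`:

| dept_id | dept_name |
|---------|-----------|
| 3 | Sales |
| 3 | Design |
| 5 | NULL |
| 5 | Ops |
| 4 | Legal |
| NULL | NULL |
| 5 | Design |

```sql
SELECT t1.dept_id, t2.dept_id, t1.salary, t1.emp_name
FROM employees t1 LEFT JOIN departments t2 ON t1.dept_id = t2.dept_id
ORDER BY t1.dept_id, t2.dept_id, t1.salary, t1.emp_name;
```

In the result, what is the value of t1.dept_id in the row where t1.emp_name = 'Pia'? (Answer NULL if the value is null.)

8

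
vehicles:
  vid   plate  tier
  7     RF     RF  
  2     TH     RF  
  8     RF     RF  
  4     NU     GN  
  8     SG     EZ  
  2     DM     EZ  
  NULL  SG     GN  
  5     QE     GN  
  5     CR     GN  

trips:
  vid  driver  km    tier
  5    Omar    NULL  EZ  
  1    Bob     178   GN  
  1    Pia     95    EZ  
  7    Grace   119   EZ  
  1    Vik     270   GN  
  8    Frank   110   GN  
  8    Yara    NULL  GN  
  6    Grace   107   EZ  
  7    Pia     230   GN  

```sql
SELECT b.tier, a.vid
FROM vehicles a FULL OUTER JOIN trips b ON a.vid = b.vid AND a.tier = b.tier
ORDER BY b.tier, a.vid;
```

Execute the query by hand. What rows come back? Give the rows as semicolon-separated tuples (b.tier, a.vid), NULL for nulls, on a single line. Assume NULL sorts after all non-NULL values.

(EZ, NULL); (EZ, NULL); (EZ, NULL); (EZ, NULL); (GN, NULL); (GN, NULL); (GN, NULL); (GN, NULL); (GN, NULL); (NULL, 2); (NULL, 2); (NULL, 4); (NULL, 5); (NULL, 5); (NULL, 7); (NULL, 8); (NULL, 8); (NULL, NULL)

FULL OUTER JOIN keeps every row from both sides; unmatched rows get NULL for the other side's columns.
Matching on a.vid = b.vid AND a.tier = b.tier. A NULL in a compared column never satisfies the condition.
Matched pairs: 0; unmatched a rows kept: 9; unmatched b rows kept: 9.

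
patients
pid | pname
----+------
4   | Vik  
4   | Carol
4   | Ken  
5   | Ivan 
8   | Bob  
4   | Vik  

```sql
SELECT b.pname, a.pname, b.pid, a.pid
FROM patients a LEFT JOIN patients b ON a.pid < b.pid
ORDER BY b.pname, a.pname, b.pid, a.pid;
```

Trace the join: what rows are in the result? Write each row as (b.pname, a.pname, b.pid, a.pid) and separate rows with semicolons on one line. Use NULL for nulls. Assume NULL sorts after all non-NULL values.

LEFT JOIN keeps every row from `patients a`; unmatched rows get NULL for `patients b`'s columns.
Matching on a.pid < b.pid.
Matched pairs: 9; unmatched a rows kept: 1.

(Bob, Carol, 8, 4); (Bob, Ivan, 8, 5); (Bob, Ken, 8, 4); (Bob, Vik, 8, 4); (Bob, Vik, 8, 4); (Ivan, Carol, 5, 4); (Ivan, Ken, 5, 4); (Ivan, Vik, 5, 4); (Ivan, Vik, 5, 4); (NULL, Bob, NULL, 8)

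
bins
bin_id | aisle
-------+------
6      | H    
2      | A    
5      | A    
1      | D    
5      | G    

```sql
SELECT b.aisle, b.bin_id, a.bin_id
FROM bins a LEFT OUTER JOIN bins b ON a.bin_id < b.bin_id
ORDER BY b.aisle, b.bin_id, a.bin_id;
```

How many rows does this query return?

LEFT JOIN keeps every row from `bins a`; unmatched rows get NULL for `bins b`'s columns.
Matching on a.bin_id < b.bin_id.
- a (bin_id=6) has no partner → padded with NULL.
- a (bin_id=2) pairs with 3 row(s) of b.
- a (bin_id=5) pairs with 1 row(s) of b.
- a (bin_id=1) pairs with 4 row(s) of b.
- a (bin_id=5) pairs with 1 row(s) of b.
Total: 9 matched + 1 padded = 10 rows.

10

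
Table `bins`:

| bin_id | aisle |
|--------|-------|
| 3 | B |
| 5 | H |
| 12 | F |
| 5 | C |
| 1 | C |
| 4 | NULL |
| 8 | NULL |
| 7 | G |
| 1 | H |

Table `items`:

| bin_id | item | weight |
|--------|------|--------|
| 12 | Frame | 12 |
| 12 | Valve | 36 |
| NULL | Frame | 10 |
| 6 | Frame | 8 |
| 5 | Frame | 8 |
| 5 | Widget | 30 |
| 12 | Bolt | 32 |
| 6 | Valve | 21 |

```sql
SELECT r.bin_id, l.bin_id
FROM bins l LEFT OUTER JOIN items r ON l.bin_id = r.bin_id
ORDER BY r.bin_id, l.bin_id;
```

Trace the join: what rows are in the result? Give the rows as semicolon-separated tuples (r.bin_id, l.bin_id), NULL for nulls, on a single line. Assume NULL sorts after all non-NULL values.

LEFT JOIN keeps every row from `bins`; unmatched rows get NULL for `items`'s columns.
Matching on l.bin_id = r.bin_id. A NULL in a compared column never satisfies the condition.
- l (bin_id=3) has no partner → padded with NULL.
- l (bin_id=5) pairs with 2 row(s) of r.
- l (bin_id=12) pairs with 3 row(s) of r.
- l (bin_id=5) pairs with 2 row(s) of r.
- l (bin_id=1) has no partner → padded with NULL.
- l (bin_id=4) has no partner → padded with NULL.
- l (bin_id=8) has no partner → padded with NULL.
- l (bin_id=7) has no partner → padded with NULL.
- l (bin_id=1) has no partner → padded with NULL.

(5, 5); (5, 5); (5, 5); (5, 5); (12, 12); (12, 12); (12, 12); (NULL, 1); (NULL, 1); (NULL, 3); (NULL, 4); (NULL, 7); (NULL, 8)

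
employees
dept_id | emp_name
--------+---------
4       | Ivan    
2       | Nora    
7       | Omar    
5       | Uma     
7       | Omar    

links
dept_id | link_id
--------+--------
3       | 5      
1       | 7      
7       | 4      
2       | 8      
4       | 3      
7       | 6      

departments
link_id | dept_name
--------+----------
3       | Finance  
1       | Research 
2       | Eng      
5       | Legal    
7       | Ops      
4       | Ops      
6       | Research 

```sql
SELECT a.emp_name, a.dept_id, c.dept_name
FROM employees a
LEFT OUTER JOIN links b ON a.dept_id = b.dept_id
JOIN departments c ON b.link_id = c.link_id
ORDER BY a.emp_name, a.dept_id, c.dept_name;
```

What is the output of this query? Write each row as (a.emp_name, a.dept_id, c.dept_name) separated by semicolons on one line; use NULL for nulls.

(Ivan, 4, Finance); (Omar, 7, Ops); (Omar, 7, Ops); (Omar, 7, Research); (Omar, 7, Research)

Step 1 — a LEFT JOIN b on dept_id → 7 row(s).
Then INNER JOIN `departments c` on link_id: keep only rows whose b.link_id appears in c.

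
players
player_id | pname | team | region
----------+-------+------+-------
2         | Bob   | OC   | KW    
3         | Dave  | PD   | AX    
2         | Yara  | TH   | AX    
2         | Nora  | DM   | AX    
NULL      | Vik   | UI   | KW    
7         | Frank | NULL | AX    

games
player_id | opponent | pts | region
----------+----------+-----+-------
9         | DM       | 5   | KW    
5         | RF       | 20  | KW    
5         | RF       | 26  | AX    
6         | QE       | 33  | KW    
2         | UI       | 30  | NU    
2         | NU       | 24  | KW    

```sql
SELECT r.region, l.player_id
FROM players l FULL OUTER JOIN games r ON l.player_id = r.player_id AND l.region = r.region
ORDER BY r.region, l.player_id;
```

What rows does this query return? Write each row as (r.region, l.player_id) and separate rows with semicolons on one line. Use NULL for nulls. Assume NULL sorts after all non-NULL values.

FULL OUTER JOIN keeps every row from both sides; unmatched rows get NULL for the other side's columns.
Matching on l.player_id = r.player_id AND l.region = r.region. A NULL in a compared column never satisfies the condition.
- l (player_id=2, region=KW) pairs with 1 row(s) of r.
- l (player_id=3, region=AX) has no partner → padded with NULL.
- l (player_id=2, region=AX) has no partner → padded with NULL.
- l (player_id=2, region=AX) has no partner → padded with NULL.
- l (player_id=NULL, region=KW) has no partner → padded with NULL.
- l (player_id=7, region=AX) has no partner → padded with NULL.
- 5 row(s) from r found no l partner → padded with NULL.

(AX, NULL); (KW, 2); (KW, NULL); (KW, NULL); (KW, NULL); (NU, NULL); (NULL, 2); (NULL, 2); (NULL, 3); (NULL, 7); (NULL, NULL)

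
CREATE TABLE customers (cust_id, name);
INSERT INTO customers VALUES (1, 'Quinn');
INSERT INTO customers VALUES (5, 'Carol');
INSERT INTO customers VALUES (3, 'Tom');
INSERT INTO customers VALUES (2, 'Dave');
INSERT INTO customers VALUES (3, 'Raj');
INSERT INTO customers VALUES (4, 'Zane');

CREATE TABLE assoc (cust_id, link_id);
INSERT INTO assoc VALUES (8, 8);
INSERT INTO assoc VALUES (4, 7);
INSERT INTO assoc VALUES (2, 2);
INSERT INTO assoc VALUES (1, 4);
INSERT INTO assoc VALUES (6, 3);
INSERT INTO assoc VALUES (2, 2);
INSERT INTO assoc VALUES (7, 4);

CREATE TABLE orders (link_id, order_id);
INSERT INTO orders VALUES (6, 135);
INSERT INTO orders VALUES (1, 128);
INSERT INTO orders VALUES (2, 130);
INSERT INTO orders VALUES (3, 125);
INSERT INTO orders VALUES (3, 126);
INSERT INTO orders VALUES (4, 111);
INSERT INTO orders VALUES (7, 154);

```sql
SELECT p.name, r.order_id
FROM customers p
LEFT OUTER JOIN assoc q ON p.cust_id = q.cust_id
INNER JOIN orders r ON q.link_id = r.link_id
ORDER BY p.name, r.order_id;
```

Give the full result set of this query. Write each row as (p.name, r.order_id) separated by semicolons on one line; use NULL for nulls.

(Dave, 130); (Dave, 130); (Quinn, 111); (Zane, 154)

Joins associate left-to-right: customers LEFT JOIN assoc on cust_id gives 7 intermediate row(s).
Then INNER JOIN `orders r` on link_id: keep only rows whose q.link_id appears in r.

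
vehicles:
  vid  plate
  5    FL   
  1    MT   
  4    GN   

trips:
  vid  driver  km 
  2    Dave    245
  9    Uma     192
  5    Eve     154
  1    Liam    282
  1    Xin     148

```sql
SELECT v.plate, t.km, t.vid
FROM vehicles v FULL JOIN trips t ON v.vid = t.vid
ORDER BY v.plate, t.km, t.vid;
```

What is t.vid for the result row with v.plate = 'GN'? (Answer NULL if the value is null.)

NULL

FULL OUTER JOIN keeps every row from both sides; unmatched rows get NULL for the other side's columns.
Matching on v.vid = t.vid.
- v row (vid=5): matches 1 t row(s) → 1 output row(s).
- v row (vid=1): matches 2 t row(s) → 2 output row(s).
- v row (vid=4): no match → kept, t columns NULL.
- 2 row(s) from t found no v partner → padded with NULL.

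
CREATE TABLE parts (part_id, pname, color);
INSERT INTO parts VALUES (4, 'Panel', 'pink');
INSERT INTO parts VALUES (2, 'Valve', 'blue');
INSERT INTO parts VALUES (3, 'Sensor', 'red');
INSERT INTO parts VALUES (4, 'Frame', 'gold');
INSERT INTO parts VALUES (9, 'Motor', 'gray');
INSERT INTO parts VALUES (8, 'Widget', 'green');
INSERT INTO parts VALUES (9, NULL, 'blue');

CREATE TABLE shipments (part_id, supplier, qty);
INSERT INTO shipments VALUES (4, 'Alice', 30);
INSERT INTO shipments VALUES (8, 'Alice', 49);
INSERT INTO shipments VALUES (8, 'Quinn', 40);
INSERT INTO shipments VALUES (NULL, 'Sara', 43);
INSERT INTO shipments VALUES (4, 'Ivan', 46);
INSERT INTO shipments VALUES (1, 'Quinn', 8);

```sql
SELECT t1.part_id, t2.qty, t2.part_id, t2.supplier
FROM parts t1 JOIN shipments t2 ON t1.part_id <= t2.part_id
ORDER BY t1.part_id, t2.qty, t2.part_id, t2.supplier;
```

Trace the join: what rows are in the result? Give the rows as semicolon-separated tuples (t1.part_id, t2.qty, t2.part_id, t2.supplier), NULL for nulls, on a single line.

(2, 30, 4, Alice); (2, 40, 8, Quinn); (2, 46, 4, Ivan); (2, 49, 8, Alice); (3, 30, 4, Alice); (3, 40, 8, Quinn); (3, 46, 4, Ivan); (3, 49, 8, Alice); (4, 30, 4, Alice); (4, 30, 4, Alice); (4, 40, 8, Quinn); (4, 40, 8, Quinn); (4, 46, 4, Ivan); (4, 46, 4, Ivan); (4, 49, 8, Alice); (4, 49, 8, Alice); (8, 40, 8, Quinn); (8, 49, 8, Alice)

INNER JOIN keeps only pairs where the ON condition holds.
Matching on t1.part_id <= t2.part_id. A NULL in a compared column never satisfies the condition.
Matched pairs: 18.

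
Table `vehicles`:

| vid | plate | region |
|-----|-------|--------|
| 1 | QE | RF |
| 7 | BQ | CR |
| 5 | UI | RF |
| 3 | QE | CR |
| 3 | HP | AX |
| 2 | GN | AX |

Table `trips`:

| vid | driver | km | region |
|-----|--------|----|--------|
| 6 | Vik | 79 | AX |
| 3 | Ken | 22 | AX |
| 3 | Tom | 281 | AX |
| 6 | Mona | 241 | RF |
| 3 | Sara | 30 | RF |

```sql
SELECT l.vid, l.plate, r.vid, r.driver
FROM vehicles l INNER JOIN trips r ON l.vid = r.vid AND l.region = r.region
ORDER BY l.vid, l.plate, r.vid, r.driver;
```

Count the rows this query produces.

INNER JOIN keeps only pairs where the ON condition holds.
Matching on l.vid = r.vid AND l.region = r.region.
- l[0] vid=1, region=RF → no match; dropped.
- l[1] vid=7, region=CR → no match; dropped.
- l[2] vid=5, region=RF → no match; dropped.
- l[3] vid=3, region=CR → no match; dropped.
- l[4] vid=3, region=AX → 2 match(es) in r → 2 row(s).
- l[5] vid=2, region=AX → no match; dropped.
Total: 2 rows.

2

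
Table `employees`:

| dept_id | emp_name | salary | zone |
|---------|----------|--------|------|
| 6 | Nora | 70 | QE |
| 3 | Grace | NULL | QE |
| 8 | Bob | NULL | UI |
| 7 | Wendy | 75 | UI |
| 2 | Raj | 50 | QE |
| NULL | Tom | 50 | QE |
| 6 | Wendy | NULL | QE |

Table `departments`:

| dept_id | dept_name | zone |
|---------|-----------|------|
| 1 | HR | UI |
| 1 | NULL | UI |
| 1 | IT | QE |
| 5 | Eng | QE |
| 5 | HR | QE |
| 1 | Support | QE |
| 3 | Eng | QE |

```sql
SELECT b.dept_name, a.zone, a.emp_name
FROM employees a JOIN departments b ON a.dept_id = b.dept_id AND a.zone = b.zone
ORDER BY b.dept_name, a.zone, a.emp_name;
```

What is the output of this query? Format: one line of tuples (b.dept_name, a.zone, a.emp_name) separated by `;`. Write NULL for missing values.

(Eng, QE, Grace)

INNER JOIN keeps only pairs where the ON condition holds.
Matching on a.dept_id = b.dept_id AND a.zone = b.zone. A NULL in a compared column never satisfies the condition.
- a row (dept_id=6, zone=QE): no match → dropped.
- a row (dept_id=3, zone=QE): matches 1 b row(s) → 1 output row(s).
- a row (dept_id=8, zone=UI): no match → dropped.
- a row (dept_id=7, zone=UI): no match → dropped.
- a row (dept_id=2, zone=QE): no match → dropped.
- a row (dept_id=NULL, zone=QE): no match → dropped.
- a row (dept_id=6, zone=QE): no match → dropped.
After projecting and ordering:
b.dept_name | a.zone | a.emp_name
Eng | QE | Grace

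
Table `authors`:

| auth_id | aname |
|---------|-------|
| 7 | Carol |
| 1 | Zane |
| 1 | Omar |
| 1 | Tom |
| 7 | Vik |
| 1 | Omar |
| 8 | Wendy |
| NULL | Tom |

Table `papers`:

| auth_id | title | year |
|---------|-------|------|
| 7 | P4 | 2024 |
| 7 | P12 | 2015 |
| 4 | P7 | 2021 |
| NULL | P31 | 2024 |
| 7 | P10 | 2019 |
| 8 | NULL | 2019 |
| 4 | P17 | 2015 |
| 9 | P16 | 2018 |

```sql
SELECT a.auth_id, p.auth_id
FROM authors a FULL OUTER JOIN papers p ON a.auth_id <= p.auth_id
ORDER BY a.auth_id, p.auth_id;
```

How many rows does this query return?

42

FULL OUTER JOIN keeps every row from both sides; unmatched rows get NULL for the other side's columns.
Matching on a.auth_id <= p.auth_id. A NULL in a compared column never satisfies the condition.
Matched pairs: 40; unmatched a rows kept: 1; unmatched p rows kept: 1.
Total: 40 matched + 2 padded = 42 rows.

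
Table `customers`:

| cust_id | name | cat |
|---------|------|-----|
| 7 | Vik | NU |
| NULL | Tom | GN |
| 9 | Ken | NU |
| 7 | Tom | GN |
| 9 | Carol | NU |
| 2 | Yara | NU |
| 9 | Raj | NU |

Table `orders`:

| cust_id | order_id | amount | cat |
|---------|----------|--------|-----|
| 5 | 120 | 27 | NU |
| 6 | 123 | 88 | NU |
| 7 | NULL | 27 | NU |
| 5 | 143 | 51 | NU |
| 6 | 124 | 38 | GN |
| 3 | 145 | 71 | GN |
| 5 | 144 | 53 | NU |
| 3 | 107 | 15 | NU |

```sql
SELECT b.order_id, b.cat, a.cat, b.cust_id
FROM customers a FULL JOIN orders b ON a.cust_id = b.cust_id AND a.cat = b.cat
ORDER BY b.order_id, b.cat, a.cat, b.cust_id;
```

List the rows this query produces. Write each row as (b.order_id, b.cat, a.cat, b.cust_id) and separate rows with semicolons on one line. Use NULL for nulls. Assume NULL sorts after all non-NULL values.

FULL OUTER JOIN keeps every row from both sides; unmatched rows get NULL for the other side's columns.
Matching on a.cust_id = b.cust_id AND a.cat = b.cat. A NULL in a compared column never satisfies the condition.
- a[0] cust_id=7, cat=NU → 1 match(es) in b → 1 row(s).
- a[1] cust_id=NULL, cat=GN → no match; kept with NULLs on the b side.
- a[2] cust_id=9, cat=NU → no match; kept with NULLs on the b side.
- a[3] cust_id=7, cat=GN → no match; kept with NULLs on the b side.
- a[4] cust_id=9, cat=NU → no match; kept with NULLs on the b side.
- a[5] cust_id=2, cat=NU → no match; kept with NULLs on the b side.
- a[6] cust_id=9, cat=NU → no match; kept with NULLs on the b side.
- 7 row(s) from b found no a partner → padded with NULL.

(107, NU, NULL, 3); (120, NU, NULL, 5); (123, NU, NULL, 6); (124, GN, NULL, 6); (143, NU, NULL, 5); (144, NU, NULL, 5); (145, GN, NULL, 3); (NULL, NU, NU, 7); (NULL, NULL, GN, NULL); (NULL, NULL, GN, NULL); (NULL, NULL, NU, NULL); (NULL, NULL, NU, NULL); (NULL, NULL, NU, NULL); (NULL, NULL, NU, NULL)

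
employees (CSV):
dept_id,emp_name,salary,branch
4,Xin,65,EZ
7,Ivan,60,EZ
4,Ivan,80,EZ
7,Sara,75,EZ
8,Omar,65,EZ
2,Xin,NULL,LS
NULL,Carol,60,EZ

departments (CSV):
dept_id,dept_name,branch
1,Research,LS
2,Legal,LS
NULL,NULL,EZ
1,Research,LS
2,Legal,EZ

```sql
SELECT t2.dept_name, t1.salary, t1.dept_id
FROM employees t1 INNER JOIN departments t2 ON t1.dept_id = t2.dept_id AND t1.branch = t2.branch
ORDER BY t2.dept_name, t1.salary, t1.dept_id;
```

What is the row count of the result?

1

INNER JOIN keeps only pairs where the ON condition holds.
Matching on t1.dept_id = t2.dept_id AND t1.branch = t2.branch. A NULL in a compared column never satisfies the condition.
Matched pairs: 1.
Total: 1 rows.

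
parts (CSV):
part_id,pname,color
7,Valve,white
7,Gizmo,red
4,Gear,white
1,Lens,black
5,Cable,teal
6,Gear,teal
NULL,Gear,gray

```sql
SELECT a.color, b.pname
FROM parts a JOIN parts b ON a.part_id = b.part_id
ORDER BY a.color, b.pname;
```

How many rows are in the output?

INNER JOIN keeps only pairs where the ON condition holds.
Matching on a.part_id = b.part_id. A NULL in a compared column never satisfies the condition.
- part_id=7: 2 matching b row(s), so 2 row(s) emitted.
- part_id=7: 2 matching b row(s), so 2 row(s) emitted.
- part_id=4: 1 matching b row(s), so 1 row(s) emitted.
- part_id=1: 1 matching b row(s), so 1 row(s) emitted.
- part_id=5: 1 matching b row(s), so 1 row(s) emitted.
- part_id=6: 1 matching b row(s), so 1 row(s) emitted.
- part_id=NULL: no matching b row, dropped.
Total: 8 rows.

8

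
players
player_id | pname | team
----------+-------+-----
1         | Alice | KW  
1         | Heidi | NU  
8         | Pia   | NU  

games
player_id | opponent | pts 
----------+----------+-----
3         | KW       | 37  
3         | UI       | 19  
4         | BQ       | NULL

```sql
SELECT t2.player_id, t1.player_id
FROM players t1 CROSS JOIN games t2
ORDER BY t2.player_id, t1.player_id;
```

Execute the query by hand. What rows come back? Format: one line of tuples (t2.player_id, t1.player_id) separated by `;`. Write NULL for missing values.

(3, 1); (3, 1); (3, 1); (3, 1); (3, 8); (3, 8); (4, 1); (4, 1); (4, 8)

CROSS JOIN pairs every row of `players` with every row of `games`: 3 × 3 = 9 rows.
After projecting and ordering:
t2.player_id | t1.player_id
3 | 1
3 | 1
3 | 1
3 | 1
3 | 8
3 | 8
4 | 1
4 | 1
4 | 8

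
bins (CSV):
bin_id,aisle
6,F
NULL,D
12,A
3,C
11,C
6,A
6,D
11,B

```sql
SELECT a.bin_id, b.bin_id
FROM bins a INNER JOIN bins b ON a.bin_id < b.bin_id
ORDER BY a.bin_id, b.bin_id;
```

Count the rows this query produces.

INNER JOIN keeps only pairs where the ON condition holds.
Matching on a.bin_id < b.bin_id. A NULL in a compared column never satisfies the condition.
- a[0] bin_id=6 → 3 match(es) in b → 3 row(s).
- a[1] bin_id=NULL → no match; dropped.
- a[2] bin_id=12 → no match; dropped.
- a[3] bin_id=3 → 6 match(es) in b → 6 row(s).
- a[4] bin_id=11 → 1 match(es) in b → 1 row(s).
- a[5] bin_id=6 → 3 match(es) in b → 3 row(s).
- a[6] bin_id=6 → 3 match(es) in b → 3 row(s).
- a[7] bin_id=11 → 1 match(es) in b → 1 row(s).
Total: 17 rows.

17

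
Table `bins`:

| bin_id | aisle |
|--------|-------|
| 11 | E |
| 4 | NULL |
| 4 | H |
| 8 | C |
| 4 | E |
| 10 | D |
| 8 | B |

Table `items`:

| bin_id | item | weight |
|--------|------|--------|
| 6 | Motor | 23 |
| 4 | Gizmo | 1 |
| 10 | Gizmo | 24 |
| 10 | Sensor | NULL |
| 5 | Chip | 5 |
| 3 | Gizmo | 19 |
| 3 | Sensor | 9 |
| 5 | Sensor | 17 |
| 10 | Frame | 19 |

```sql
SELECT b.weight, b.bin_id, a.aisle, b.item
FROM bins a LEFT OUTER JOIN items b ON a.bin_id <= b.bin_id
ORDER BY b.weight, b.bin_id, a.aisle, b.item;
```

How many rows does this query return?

31

LEFT JOIN keeps every row from `bins`; unmatched rows get NULL for `items`'s columns.
Matching on a.bin_id <= b.bin_id.
Matched pairs: 30; unmatched a rows kept: 1.
Total: 30 matched + 1 padded = 31 rows.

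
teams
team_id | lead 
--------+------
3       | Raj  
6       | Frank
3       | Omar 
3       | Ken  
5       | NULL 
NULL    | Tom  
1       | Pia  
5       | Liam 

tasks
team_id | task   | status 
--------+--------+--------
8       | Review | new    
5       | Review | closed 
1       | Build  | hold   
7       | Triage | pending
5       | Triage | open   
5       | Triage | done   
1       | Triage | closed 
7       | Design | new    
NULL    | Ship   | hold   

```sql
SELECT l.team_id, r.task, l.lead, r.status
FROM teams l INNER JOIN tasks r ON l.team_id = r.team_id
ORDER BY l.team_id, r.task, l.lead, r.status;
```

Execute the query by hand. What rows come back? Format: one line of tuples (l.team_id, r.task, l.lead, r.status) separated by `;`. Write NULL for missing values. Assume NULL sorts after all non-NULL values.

(1, Build, Pia, hold); (1, Triage, Pia, closed); (5, Review, Liam, closed); (5, Review, NULL, closed); (5, Triage, Liam, done); (5, Triage, Liam, open); (5, Triage, NULL, done); (5, Triage, NULL, open)

INNER JOIN keeps only pairs where the ON condition holds.
Matching on l.team_id = r.team_id. A NULL in a compared column never satisfies the condition.
- team_id=3: no matching r row, dropped.
- team_id=6: no matching r row, dropped.
- team_id=3: no matching r row, dropped.
- team_id=3: no matching r row, dropped.
- team_id=5: 3 matching r row(s), so 3 row(s) emitted.
- team_id=NULL: no matching r row, dropped.
- team_id=1: 2 matching r row(s), so 2 row(s) emitted.
- team_id=5: 3 matching r row(s), so 3 row(s) emitted.
After projecting and ordering:
l.team_id | r.task | l.lead | r.status
1 | Build | Pia | hold
1 | Triage | Pia | closed
5 | Review | Liam | closed
5 | Review | NULL | closed
5 | Triage | Liam | done
5 | Triage | Liam | open
5 | Triage | NULL | done
5 | Triage | NULL | open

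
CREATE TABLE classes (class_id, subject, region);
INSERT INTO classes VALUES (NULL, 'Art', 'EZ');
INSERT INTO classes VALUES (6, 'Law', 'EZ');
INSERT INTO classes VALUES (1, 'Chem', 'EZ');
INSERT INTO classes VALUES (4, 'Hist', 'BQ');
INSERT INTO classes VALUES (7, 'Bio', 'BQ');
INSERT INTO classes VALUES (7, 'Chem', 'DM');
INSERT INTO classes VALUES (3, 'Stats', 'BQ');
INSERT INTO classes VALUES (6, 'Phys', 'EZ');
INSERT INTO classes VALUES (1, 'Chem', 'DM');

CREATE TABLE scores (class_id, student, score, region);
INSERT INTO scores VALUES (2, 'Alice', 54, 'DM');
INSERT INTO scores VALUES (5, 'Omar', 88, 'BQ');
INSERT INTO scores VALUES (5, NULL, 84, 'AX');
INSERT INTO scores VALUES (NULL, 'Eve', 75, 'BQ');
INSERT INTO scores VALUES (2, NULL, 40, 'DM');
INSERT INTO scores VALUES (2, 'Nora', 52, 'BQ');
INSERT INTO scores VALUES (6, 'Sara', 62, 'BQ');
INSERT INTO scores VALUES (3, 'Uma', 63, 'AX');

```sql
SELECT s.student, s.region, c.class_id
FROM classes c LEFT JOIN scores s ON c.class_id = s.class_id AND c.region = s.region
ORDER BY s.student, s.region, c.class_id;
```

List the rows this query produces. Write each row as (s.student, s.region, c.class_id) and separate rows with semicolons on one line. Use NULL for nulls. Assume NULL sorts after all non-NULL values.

LEFT JOIN keeps every row from `classes`; unmatched rows get NULL for `scores`'s columns.
Matching on c.class_id = s.class_id AND c.region = s.region. A NULL in a compared column never satisfies the condition.
- c row (class_id=NULL, region=EZ): no match → kept, s columns NULL.
- c row (class_id=6, region=EZ): no match → kept, s columns NULL.
- c row (class_id=1, region=EZ): no match → kept, s columns NULL.
- c row (class_id=4, region=BQ): no match → kept, s columns NULL.
- c row (class_id=7, region=BQ): no match → kept, s columns NULL.
- c row (class_id=7, region=DM): no match → kept, s columns NULL.
- c row (class_id=3, region=BQ): no match → kept, s columns NULL.
- c row (class_id=6, region=EZ): no match → kept, s columns NULL.
- c row (class_id=1, region=DM): no match → kept, s columns NULL.
After projecting and ordering:
s.student | s.region | c.class_id
NULL | NULL | 1
NULL | NULL | 1
NULL | NULL | 3
NULL | NULL | 4
NULL | NULL | 6
NULL | NULL | 6
NULL | NULL | 7
NULL | NULL | 7
NULL | NULL | NULL

(NULL, NULL, 1); (NULL, NULL, 1); (NULL, NULL, 3); (NULL, NULL, 4); (NULL, NULL, 6); (NULL, NULL, 6); (NULL, NULL, 7); (NULL, NULL, 7); (NULL, NULL, NULL)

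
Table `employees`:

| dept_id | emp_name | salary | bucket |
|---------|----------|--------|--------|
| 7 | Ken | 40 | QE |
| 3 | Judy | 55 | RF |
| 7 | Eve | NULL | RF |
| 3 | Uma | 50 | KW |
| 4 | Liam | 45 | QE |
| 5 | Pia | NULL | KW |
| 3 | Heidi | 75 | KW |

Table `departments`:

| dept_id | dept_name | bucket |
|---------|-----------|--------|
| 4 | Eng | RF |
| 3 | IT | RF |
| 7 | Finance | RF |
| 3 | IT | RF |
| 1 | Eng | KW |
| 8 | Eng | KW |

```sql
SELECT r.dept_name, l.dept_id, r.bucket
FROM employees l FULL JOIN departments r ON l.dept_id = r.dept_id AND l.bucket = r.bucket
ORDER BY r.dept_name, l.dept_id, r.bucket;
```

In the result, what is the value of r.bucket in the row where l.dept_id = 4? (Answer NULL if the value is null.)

FULL OUTER JOIN keeps every row from both sides; unmatched rows get NULL for the other side's columns.
Matching on l.dept_id = r.dept_id AND l.bucket = r.bucket.
- l (dept_id=7, bucket=QE) has no partner → padded with NULL.
- l (dept_id=3, bucket=RF) pairs with 2 row(s) of r.
- l (dept_id=7, bucket=RF) pairs with 1 row(s) of r.
- l (dept_id=3, bucket=KW) has no partner → padded with NULL.
- l (dept_id=4, bucket=QE) has no partner → padded with NULL.
- l (dept_id=5, bucket=KW) has no partner → padded with NULL.
- l (dept_id=3, bucket=KW) has no partner → padded with NULL.
- 3 row(s) from r found no l partner → padded with NULL.

NULL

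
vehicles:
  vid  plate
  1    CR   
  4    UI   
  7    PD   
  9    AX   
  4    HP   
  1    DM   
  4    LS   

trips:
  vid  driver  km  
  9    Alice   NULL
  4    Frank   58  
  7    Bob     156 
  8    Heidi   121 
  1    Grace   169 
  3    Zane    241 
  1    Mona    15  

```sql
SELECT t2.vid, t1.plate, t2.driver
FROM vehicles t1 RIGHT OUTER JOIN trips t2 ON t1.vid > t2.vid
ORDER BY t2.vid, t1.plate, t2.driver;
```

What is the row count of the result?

RIGHT JOIN keeps every row from `trips`; unmatched rows get NULL for `vehicles`'s columns.
Matching on t1.vid > t2.vid.
Matched pairs: 19; unmatched t2 rows kept: 1.
Total: 19 matched + 1 padded = 20 rows.

20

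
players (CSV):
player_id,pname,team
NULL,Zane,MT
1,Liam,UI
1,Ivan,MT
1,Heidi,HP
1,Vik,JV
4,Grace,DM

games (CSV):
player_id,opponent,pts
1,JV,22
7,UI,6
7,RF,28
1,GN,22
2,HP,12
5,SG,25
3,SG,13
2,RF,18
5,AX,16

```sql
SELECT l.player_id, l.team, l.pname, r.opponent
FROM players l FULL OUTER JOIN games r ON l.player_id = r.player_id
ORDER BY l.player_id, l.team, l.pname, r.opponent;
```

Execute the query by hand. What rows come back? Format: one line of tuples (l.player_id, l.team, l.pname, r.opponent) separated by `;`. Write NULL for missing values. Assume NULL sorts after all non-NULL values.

(1, HP, Heidi, GN); (1, HP, Heidi, JV); (1, JV, Vik, GN); (1, JV, Vik, JV); (1, MT, Ivan, GN); (1, MT, Ivan, JV); (1, UI, Liam, GN); (1, UI, Liam, JV); (4, DM, Grace, NULL); (NULL, MT, Zane, NULL); (NULL, NULL, NULL, AX); (NULL, NULL, NULL, HP); (NULL, NULL, NULL, RF); (NULL, NULL, NULL, RF); (NULL, NULL, NULL, SG); (NULL, NULL, NULL, SG); (NULL, NULL, NULL, UI)

FULL OUTER JOIN keeps every row from both sides; unmatched rows get NULL for the other side's columns.
Matching on l.player_id = r.player_id. A NULL in a compared column never satisfies the condition.
- l row (player_id=NULL): no match → kept, r columns NULL.
- l row (player_id=1): matches 2 r row(s) → 2 output row(s).
- l row (player_id=1): matches 2 r row(s) → 2 output row(s).
- l row (player_id=1): matches 2 r row(s) → 2 output row(s).
- l row (player_id=1): matches 2 r row(s) → 2 output row(s).
- l row (player_id=4): no match → kept, r columns NULL.
- 7 r row(s) had no l match → kept, l columns NULL.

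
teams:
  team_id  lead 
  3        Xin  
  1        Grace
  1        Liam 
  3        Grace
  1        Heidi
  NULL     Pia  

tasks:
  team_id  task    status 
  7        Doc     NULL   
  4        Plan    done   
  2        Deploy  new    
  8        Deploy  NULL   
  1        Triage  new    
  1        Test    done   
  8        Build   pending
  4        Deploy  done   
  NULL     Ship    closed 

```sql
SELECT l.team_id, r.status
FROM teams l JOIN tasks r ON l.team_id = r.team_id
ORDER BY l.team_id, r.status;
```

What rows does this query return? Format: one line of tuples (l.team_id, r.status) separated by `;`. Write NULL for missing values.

(1, done); (1, done); (1, done); (1, new); (1, new); (1, new)

INNER JOIN keeps only pairs where the ON condition holds.
Matching on l.team_id = r.team_id. A NULL in a compared column never satisfies the condition.
Matched pairs: 6.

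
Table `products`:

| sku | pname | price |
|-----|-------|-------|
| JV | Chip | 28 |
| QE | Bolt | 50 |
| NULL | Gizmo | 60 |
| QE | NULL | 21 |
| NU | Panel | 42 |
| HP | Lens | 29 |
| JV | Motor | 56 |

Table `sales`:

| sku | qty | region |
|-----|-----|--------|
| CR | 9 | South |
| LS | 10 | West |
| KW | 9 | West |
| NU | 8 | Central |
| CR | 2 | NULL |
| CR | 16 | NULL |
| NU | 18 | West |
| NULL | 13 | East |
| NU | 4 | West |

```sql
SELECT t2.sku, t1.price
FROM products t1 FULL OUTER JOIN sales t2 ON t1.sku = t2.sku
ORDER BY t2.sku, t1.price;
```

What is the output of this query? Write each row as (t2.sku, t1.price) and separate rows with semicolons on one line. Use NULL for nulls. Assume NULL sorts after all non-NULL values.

FULL OUTER JOIN keeps every row from both sides; unmatched rows get NULL for the other side's columns.
Matching on t1.sku = t2.sku. A NULL in a compared column never satisfies the condition.
- t1[0] sku=JV → no match; kept with NULLs on the t2 side.
- t1[1] sku=QE → no match; kept with NULLs on the t2 side.
- t1[2] sku=NULL → no match; kept with NULLs on the t2 side.
- t1[3] sku=QE → no match; kept with NULLs on the t2 side.
- t1[4] sku=NU → 3 match(es) in t2 → 3 row(s).
- t1[5] sku=HP → no match; kept with NULLs on the t2 side.
- t1[6] sku=JV → no match; kept with NULLs on the t2 side.
- 6 row(s) from t2 found no t1 partner → padded with NULL.

(CR, NULL); (CR, NULL); (CR, NULL); (KW, NULL); (LS, NULL); (NU, 42); (NU, 42); (NU, 42); (NULL, 21); (NULL, 28); (NULL, 29); (NULL, 50); (NULL, 56); (NULL, 60); (NULL, NULL)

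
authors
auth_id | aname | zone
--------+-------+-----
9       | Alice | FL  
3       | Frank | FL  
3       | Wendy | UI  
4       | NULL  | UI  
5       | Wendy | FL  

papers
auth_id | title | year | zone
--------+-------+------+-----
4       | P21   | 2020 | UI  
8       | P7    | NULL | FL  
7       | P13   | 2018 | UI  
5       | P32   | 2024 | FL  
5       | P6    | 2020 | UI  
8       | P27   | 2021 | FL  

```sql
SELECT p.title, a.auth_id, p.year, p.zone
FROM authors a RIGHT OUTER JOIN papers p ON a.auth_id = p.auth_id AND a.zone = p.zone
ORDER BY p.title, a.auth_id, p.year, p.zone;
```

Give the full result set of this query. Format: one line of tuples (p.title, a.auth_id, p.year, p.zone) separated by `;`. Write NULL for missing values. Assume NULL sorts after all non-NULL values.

(P13, NULL, 2018, UI); (P21, 4, 2020, UI); (P27, NULL, 2021, FL); (P32, 5, 2024, FL); (P6, NULL, 2020, UI); (P7, NULL, NULL, FL)

RIGHT JOIN keeps every row from `papers`; unmatched rows get NULL for `authors`'s columns.
Matching on a.auth_id = p.auth_id AND a.zone = p.zone.
Matched pairs: 2; unmatched p rows kept: 4.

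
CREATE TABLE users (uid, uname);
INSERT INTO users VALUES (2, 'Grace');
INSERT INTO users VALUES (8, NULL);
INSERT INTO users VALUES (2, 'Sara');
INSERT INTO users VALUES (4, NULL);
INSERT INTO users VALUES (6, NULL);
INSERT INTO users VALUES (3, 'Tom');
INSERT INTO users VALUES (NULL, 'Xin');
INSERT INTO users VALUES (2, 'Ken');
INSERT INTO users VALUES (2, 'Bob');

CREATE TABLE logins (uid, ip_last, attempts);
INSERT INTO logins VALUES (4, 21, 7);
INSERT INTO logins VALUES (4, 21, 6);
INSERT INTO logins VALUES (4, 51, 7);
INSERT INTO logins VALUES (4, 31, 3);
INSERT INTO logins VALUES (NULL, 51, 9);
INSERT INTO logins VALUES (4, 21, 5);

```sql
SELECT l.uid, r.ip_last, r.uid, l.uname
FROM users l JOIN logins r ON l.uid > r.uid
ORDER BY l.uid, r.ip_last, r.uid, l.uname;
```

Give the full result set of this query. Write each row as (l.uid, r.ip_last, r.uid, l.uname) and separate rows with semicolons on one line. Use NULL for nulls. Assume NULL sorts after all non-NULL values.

INNER JOIN keeps only pairs where the ON condition holds.
Matching on l.uid > r.uid. A NULL in a compared column never satisfies the condition.
- l[0] uid=2 → no match; dropped.
- l[1] uid=8 → 5 match(es) in r → 5 row(s).
- l[2] uid=2 → no match; dropped.
- l[3] uid=4 → no match; dropped.
- l[4] uid=6 → 5 match(es) in r → 5 row(s).
- l[5] uid=3 → no match; dropped.
- l[6] uid=NULL → no match; dropped.
- l[7] uid=2 → no match; dropped.
- l[8] uid=2 → no match; dropped.
After projecting and ordering:
l.uid | r.ip_last | r.uid | l.uname
6 | 21 | 4 | NULL
6 | 21 | 4 | NULL
6 | 21 | 4 | NULL
6 | 31 | 4 | NULL
6 | 51 | 4 | NULL
8 | 21 | 4 | NULL
8 | 21 | 4 | NULL
8 | 21 | 4 | NULL
8 | 31 | 4 | NULL
8 | 51 | 4 | NULL

(6, 21, 4, NULL); (6, 21, 4, NULL); (6, 21, 4, NULL); (6, 31, 4, NULL); (6, 51, 4, NULL); (8, 21, 4, NULL); (8, 21, 4, NULL); (8, 21, 4, NULL); (8, 31, 4, NULL); (8, 51, 4, NULL)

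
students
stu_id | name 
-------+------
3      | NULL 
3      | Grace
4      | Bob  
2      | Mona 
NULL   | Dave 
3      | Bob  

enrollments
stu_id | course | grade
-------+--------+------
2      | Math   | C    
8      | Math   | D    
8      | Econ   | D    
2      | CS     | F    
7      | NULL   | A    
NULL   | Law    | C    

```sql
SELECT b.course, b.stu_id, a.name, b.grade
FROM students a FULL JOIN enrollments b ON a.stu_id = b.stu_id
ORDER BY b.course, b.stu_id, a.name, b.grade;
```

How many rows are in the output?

FULL OUTER JOIN keeps every row from both sides; unmatched rows get NULL for the other side's columns.
Matching on a.stu_id = b.stu_id. A NULL in a compared column never satisfies the condition.
- stu_id=3: no b row matches, row kept with b columns NULL.
- stu_id=3: no b row matches, row kept with b columns NULL.
- stu_id=4: no b row matches, row kept with b columns NULL.
- stu_id=2: 2 matching b row(s), so 2 row(s) emitted.
- stu_id=NULL: no b row matches, row kept with b columns NULL.
- stu_id=3: no b row matches, row kept with b columns NULL.
- plus 4 unmatched b row(s), each kept with NULL a columns.
Total: 2 matched + 9 padded = 11 rows.

11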